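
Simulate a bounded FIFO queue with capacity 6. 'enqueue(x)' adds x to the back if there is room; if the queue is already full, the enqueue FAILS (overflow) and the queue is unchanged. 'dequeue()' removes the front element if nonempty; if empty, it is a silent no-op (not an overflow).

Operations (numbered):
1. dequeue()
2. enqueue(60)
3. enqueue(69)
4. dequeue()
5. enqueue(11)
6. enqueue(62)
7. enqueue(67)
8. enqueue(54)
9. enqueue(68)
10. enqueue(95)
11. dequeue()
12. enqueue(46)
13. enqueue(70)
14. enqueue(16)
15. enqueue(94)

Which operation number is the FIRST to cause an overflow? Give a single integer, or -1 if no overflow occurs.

Answer: 10

Derivation:
1. dequeue(): empty, no-op, size=0
2. enqueue(60): size=1
3. enqueue(69): size=2
4. dequeue(): size=1
5. enqueue(11): size=2
6. enqueue(62): size=3
7. enqueue(67): size=4
8. enqueue(54): size=5
9. enqueue(68): size=6
10. enqueue(95): size=6=cap → OVERFLOW (fail)
11. dequeue(): size=5
12. enqueue(46): size=6
13. enqueue(70): size=6=cap → OVERFLOW (fail)
14. enqueue(16): size=6=cap → OVERFLOW (fail)
15. enqueue(94): size=6=cap → OVERFLOW (fail)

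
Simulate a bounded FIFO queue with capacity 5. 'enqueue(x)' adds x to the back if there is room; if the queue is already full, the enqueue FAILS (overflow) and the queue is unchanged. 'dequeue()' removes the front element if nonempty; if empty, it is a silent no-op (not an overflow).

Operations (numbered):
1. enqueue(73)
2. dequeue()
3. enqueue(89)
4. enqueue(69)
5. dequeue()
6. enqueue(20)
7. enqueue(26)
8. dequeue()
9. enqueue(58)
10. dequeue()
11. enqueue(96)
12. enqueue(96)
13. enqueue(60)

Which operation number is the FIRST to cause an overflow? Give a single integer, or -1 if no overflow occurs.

Answer: -1

Derivation:
1. enqueue(73): size=1
2. dequeue(): size=0
3. enqueue(89): size=1
4. enqueue(69): size=2
5. dequeue(): size=1
6. enqueue(20): size=2
7. enqueue(26): size=3
8. dequeue(): size=2
9. enqueue(58): size=3
10. dequeue(): size=2
11. enqueue(96): size=3
12. enqueue(96): size=4
13. enqueue(60): size=5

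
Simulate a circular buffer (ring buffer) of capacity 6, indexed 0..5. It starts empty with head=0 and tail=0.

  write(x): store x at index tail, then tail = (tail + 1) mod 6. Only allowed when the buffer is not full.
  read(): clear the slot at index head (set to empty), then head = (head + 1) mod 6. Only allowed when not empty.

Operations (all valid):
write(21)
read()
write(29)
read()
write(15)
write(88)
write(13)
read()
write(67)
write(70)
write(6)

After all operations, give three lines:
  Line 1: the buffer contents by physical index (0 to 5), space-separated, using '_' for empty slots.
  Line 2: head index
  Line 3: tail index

write(21): buf=[21 _ _ _ _ _], head=0, tail=1, size=1
read(): buf=[_ _ _ _ _ _], head=1, tail=1, size=0
write(29): buf=[_ 29 _ _ _ _], head=1, tail=2, size=1
read(): buf=[_ _ _ _ _ _], head=2, tail=2, size=0
write(15): buf=[_ _ 15 _ _ _], head=2, tail=3, size=1
write(88): buf=[_ _ 15 88 _ _], head=2, tail=4, size=2
write(13): buf=[_ _ 15 88 13 _], head=2, tail=5, size=3
read(): buf=[_ _ _ 88 13 _], head=3, tail=5, size=2
write(67): buf=[_ _ _ 88 13 67], head=3, tail=0, size=3
write(70): buf=[70 _ _ 88 13 67], head=3, tail=1, size=4
write(6): buf=[70 6 _ 88 13 67], head=3, tail=2, size=5

Answer: 70 6 _ 88 13 67
3
2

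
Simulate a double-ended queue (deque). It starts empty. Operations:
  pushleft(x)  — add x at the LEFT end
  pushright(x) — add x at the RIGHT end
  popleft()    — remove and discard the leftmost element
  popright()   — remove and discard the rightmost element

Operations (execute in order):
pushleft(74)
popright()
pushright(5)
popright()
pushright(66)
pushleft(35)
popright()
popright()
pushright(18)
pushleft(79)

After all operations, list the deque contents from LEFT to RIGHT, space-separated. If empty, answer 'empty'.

pushleft(74): [74]
popright(): []
pushright(5): [5]
popright(): []
pushright(66): [66]
pushleft(35): [35, 66]
popright(): [35]
popright(): []
pushright(18): [18]
pushleft(79): [79, 18]

Answer: 79 18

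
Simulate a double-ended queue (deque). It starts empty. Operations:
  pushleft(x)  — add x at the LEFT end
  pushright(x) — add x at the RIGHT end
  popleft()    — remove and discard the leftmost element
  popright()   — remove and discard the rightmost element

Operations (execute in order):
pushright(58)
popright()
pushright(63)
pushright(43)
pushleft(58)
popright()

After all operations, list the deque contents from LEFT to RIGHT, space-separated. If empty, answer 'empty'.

pushright(58): [58]
popright(): []
pushright(63): [63]
pushright(43): [63, 43]
pushleft(58): [58, 63, 43]
popright(): [58, 63]

Answer: 58 63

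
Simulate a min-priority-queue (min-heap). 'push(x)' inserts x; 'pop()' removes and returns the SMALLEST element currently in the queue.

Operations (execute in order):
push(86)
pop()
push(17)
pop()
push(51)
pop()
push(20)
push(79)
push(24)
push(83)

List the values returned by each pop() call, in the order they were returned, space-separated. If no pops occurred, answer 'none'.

push(86): heap contents = [86]
pop() → 86: heap contents = []
push(17): heap contents = [17]
pop() → 17: heap contents = []
push(51): heap contents = [51]
pop() → 51: heap contents = []
push(20): heap contents = [20]
push(79): heap contents = [20, 79]
push(24): heap contents = [20, 24, 79]
push(83): heap contents = [20, 24, 79, 83]

Answer: 86 17 51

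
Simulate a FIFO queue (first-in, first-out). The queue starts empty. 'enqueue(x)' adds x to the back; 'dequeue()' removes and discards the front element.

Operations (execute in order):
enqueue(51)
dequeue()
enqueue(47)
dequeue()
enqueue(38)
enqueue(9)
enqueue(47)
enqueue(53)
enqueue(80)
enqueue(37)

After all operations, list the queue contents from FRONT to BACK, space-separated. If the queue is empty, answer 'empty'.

Answer: 38 9 47 53 80 37

Derivation:
enqueue(51): [51]
dequeue(): []
enqueue(47): [47]
dequeue(): []
enqueue(38): [38]
enqueue(9): [38, 9]
enqueue(47): [38, 9, 47]
enqueue(53): [38, 9, 47, 53]
enqueue(80): [38, 9, 47, 53, 80]
enqueue(37): [38, 9, 47, 53, 80, 37]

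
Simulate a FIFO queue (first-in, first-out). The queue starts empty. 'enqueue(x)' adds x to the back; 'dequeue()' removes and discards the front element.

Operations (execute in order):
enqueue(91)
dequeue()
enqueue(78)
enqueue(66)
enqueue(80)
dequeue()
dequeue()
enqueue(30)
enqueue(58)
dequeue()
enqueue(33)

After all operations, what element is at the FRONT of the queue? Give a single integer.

enqueue(91): queue = [91]
dequeue(): queue = []
enqueue(78): queue = [78]
enqueue(66): queue = [78, 66]
enqueue(80): queue = [78, 66, 80]
dequeue(): queue = [66, 80]
dequeue(): queue = [80]
enqueue(30): queue = [80, 30]
enqueue(58): queue = [80, 30, 58]
dequeue(): queue = [30, 58]
enqueue(33): queue = [30, 58, 33]

Answer: 30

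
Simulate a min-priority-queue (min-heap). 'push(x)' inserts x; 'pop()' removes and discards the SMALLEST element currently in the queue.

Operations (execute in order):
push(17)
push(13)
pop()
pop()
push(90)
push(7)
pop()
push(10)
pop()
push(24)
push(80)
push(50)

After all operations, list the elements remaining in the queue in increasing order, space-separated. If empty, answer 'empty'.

Answer: 24 50 80 90

Derivation:
push(17): heap contents = [17]
push(13): heap contents = [13, 17]
pop() → 13: heap contents = [17]
pop() → 17: heap contents = []
push(90): heap contents = [90]
push(7): heap contents = [7, 90]
pop() → 7: heap contents = [90]
push(10): heap contents = [10, 90]
pop() → 10: heap contents = [90]
push(24): heap contents = [24, 90]
push(80): heap contents = [24, 80, 90]
push(50): heap contents = [24, 50, 80, 90]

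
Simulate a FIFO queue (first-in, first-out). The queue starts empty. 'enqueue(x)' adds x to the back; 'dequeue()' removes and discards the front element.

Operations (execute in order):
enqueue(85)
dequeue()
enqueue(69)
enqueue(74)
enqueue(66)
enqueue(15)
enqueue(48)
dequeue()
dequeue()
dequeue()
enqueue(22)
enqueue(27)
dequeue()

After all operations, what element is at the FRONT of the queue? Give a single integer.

enqueue(85): queue = [85]
dequeue(): queue = []
enqueue(69): queue = [69]
enqueue(74): queue = [69, 74]
enqueue(66): queue = [69, 74, 66]
enqueue(15): queue = [69, 74, 66, 15]
enqueue(48): queue = [69, 74, 66, 15, 48]
dequeue(): queue = [74, 66, 15, 48]
dequeue(): queue = [66, 15, 48]
dequeue(): queue = [15, 48]
enqueue(22): queue = [15, 48, 22]
enqueue(27): queue = [15, 48, 22, 27]
dequeue(): queue = [48, 22, 27]

Answer: 48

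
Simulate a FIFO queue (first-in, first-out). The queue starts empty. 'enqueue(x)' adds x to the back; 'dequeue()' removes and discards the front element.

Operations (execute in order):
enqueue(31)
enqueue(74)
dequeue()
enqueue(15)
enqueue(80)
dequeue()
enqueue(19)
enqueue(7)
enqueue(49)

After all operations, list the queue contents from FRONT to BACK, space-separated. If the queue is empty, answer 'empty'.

enqueue(31): [31]
enqueue(74): [31, 74]
dequeue(): [74]
enqueue(15): [74, 15]
enqueue(80): [74, 15, 80]
dequeue(): [15, 80]
enqueue(19): [15, 80, 19]
enqueue(7): [15, 80, 19, 7]
enqueue(49): [15, 80, 19, 7, 49]

Answer: 15 80 19 7 49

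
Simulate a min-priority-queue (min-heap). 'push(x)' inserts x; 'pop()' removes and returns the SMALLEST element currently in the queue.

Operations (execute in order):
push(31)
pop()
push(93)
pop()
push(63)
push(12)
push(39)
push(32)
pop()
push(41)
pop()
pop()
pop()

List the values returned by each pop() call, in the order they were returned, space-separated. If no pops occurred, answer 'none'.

push(31): heap contents = [31]
pop() → 31: heap contents = []
push(93): heap contents = [93]
pop() → 93: heap contents = []
push(63): heap contents = [63]
push(12): heap contents = [12, 63]
push(39): heap contents = [12, 39, 63]
push(32): heap contents = [12, 32, 39, 63]
pop() → 12: heap contents = [32, 39, 63]
push(41): heap contents = [32, 39, 41, 63]
pop() → 32: heap contents = [39, 41, 63]
pop() → 39: heap contents = [41, 63]
pop() → 41: heap contents = [63]

Answer: 31 93 12 32 39 41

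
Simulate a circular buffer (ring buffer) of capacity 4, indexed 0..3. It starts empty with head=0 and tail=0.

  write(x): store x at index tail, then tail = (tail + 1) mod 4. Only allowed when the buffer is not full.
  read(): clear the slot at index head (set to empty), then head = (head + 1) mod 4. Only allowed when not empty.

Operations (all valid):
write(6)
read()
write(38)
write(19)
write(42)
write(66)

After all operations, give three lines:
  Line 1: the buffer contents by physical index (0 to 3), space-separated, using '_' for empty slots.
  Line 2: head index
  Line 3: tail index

write(6): buf=[6 _ _ _], head=0, tail=1, size=1
read(): buf=[_ _ _ _], head=1, tail=1, size=0
write(38): buf=[_ 38 _ _], head=1, tail=2, size=1
write(19): buf=[_ 38 19 _], head=1, tail=3, size=2
write(42): buf=[_ 38 19 42], head=1, tail=0, size=3
write(66): buf=[66 38 19 42], head=1, tail=1, size=4

Answer: 66 38 19 42
1
1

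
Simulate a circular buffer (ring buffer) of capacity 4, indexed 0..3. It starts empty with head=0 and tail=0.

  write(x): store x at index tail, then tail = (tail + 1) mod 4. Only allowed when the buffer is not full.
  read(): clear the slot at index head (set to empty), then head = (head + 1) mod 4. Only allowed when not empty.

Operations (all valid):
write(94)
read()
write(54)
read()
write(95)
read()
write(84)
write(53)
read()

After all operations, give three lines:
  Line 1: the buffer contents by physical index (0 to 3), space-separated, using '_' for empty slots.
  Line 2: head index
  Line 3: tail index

Answer: 53 _ _ _
0
1

Derivation:
write(94): buf=[94 _ _ _], head=0, tail=1, size=1
read(): buf=[_ _ _ _], head=1, tail=1, size=0
write(54): buf=[_ 54 _ _], head=1, tail=2, size=1
read(): buf=[_ _ _ _], head=2, tail=2, size=0
write(95): buf=[_ _ 95 _], head=2, tail=3, size=1
read(): buf=[_ _ _ _], head=3, tail=3, size=0
write(84): buf=[_ _ _ 84], head=3, tail=0, size=1
write(53): buf=[53 _ _ 84], head=3, tail=1, size=2
read(): buf=[53 _ _ _], head=0, tail=1, size=1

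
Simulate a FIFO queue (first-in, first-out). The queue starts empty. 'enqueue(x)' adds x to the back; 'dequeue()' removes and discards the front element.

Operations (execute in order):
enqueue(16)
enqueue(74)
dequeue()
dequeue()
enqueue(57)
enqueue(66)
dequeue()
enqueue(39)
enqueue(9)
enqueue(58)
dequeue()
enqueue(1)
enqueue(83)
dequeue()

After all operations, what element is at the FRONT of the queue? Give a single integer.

enqueue(16): queue = [16]
enqueue(74): queue = [16, 74]
dequeue(): queue = [74]
dequeue(): queue = []
enqueue(57): queue = [57]
enqueue(66): queue = [57, 66]
dequeue(): queue = [66]
enqueue(39): queue = [66, 39]
enqueue(9): queue = [66, 39, 9]
enqueue(58): queue = [66, 39, 9, 58]
dequeue(): queue = [39, 9, 58]
enqueue(1): queue = [39, 9, 58, 1]
enqueue(83): queue = [39, 9, 58, 1, 83]
dequeue(): queue = [9, 58, 1, 83]

Answer: 9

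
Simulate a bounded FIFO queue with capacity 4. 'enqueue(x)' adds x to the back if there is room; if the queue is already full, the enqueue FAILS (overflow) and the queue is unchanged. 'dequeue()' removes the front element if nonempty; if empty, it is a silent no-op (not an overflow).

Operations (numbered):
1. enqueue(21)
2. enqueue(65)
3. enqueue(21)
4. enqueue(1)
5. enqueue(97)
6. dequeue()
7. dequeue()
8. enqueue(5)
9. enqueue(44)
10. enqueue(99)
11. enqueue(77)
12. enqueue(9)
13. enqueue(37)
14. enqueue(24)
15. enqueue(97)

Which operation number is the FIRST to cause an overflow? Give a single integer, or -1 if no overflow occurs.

1. enqueue(21): size=1
2. enqueue(65): size=2
3. enqueue(21): size=3
4. enqueue(1): size=4
5. enqueue(97): size=4=cap → OVERFLOW (fail)
6. dequeue(): size=3
7. dequeue(): size=2
8. enqueue(5): size=3
9. enqueue(44): size=4
10. enqueue(99): size=4=cap → OVERFLOW (fail)
11. enqueue(77): size=4=cap → OVERFLOW (fail)
12. enqueue(9): size=4=cap → OVERFLOW (fail)
13. enqueue(37): size=4=cap → OVERFLOW (fail)
14. enqueue(24): size=4=cap → OVERFLOW (fail)
15. enqueue(97): size=4=cap → OVERFLOW (fail)

Answer: 5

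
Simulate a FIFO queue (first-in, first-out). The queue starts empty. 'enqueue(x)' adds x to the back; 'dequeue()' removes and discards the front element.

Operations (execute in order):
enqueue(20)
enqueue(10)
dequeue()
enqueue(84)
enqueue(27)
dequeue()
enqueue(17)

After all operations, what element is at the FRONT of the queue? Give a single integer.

Answer: 84

Derivation:
enqueue(20): queue = [20]
enqueue(10): queue = [20, 10]
dequeue(): queue = [10]
enqueue(84): queue = [10, 84]
enqueue(27): queue = [10, 84, 27]
dequeue(): queue = [84, 27]
enqueue(17): queue = [84, 27, 17]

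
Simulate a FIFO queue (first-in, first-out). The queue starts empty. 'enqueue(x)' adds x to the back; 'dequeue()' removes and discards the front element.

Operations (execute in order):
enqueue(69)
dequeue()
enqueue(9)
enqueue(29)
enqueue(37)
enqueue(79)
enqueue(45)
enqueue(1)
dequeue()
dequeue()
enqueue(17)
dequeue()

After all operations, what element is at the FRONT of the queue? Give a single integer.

Answer: 79

Derivation:
enqueue(69): queue = [69]
dequeue(): queue = []
enqueue(9): queue = [9]
enqueue(29): queue = [9, 29]
enqueue(37): queue = [9, 29, 37]
enqueue(79): queue = [9, 29, 37, 79]
enqueue(45): queue = [9, 29, 37, 79, 45]
enqueue(1): queue = [9, 29, 37, 79, 45, 1]
dequeue(): queue = [29, 37, 79, 45, 1]
dequeue(): queue = [37, 79, 45, 1]
enqueue(17): queue = [37, 79, 45, 1, 17]
dequeue(): queue = [79, 45, 1, 17]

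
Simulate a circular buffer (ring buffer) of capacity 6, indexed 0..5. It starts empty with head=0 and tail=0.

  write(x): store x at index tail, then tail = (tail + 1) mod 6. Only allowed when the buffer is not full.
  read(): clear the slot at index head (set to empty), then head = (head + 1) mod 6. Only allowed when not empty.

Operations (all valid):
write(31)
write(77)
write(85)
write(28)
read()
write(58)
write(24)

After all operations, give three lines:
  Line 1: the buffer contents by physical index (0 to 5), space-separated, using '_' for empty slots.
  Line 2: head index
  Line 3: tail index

write(31): buf=[31 _ _ _ _ _], head=0, tail=1, size=1
write(77): buf=[31 77 _ _ _ _], head=0, tail=2, size=2
write(85): buf=[31 77 85 _ _ _], head=0, tail=3, size=3
write(28): buf=[31 77 85 28 _ _], head=0, tail=4, size=4
read(): buf=[_ 77 85 28 _ _], head=1, tail=4, size=3
write(58): buf=[_ 77 85 28 58 _], head=1, tail=5, size=4
write(24): buf=[_ 77 85 28 58 24], head=1, tail=0, size=5

Answer: _ 77 85 28 58 24
1
0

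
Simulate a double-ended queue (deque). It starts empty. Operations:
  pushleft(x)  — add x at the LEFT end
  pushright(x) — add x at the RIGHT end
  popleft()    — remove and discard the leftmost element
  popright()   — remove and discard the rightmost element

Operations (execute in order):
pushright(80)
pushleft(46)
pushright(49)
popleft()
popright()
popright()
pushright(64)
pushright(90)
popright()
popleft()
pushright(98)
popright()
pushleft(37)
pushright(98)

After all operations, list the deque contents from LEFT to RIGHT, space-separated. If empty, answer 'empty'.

Answer: 37 98

Derivation:
pushright(80): [80]
pushleft(46): [46, 80]
pushright(49): [46, 80, 49]
popleft(): [80, 49]
popright(): [80]
popright(): []
pushright(64): [64]
pushright(90): [64, 90]
popright(): [64]
popleft(): []
pushright(98): [98]
popright(): []
pushleft(37): [37]
pushright(98): [37, 98]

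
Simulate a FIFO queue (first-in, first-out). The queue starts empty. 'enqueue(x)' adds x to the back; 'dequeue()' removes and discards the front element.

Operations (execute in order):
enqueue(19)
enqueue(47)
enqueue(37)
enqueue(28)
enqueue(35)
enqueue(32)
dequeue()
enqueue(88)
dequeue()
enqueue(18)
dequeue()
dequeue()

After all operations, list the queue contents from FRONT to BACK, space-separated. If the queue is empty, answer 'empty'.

enqueue(19): [19]
enqueue(47): [19, 47]
enqueue(37): [19, 47, 37]
enqueue(28): [19, 47, 37, 28]
enqueue(35): [19, 47, 37, 28, 35]
enqueue(32): [19, 47, 37, 28, 35, 32]
dequeue(): [47, 37, 28, 35, 32]
enqueue(88): [47, 37, 28, 35, 32, 88]
dequeue(): [37, 28, 35, 32, 88]
enqueue(18): [37, 28, 35, 32, 88, 18]
dequeue(): [28, 35, 32, 88, 18]
dequeue(): [35, 32, 88, 18]

Answer: 35 32 88 18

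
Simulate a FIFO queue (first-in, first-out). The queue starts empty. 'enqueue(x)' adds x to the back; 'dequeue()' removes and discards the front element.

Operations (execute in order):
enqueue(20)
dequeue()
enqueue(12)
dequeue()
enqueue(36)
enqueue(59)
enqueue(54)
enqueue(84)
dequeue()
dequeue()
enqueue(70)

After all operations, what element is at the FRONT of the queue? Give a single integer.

Answer: 54

Derivation:
enqueue(20): queue = [20]
dequeue(): queue = []
enqueue(12): queue = [12]
dequeue(): queue = []
enqueue(36): queue = [36]
enqueue(59): queue = [36, 59]
enqueue(54): queue = [36, 59, 54]
enqueue(84): queue = [36, 59, 54, 84]
dequeue(): queue = [59, 54, 84]
dequeue(): queue = [54, 84]
enqueue(70): queue = [54, 84, 70]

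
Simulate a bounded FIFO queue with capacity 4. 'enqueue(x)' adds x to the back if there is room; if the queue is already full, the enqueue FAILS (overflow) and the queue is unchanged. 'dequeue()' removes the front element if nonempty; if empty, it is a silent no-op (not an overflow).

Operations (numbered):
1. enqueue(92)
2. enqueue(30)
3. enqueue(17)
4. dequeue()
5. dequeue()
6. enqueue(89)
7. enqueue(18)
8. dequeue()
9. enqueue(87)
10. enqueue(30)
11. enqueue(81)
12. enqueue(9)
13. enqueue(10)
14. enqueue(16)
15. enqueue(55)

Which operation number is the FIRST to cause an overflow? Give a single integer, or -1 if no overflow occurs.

1. enqueue(92): size=1
2. enqueue(30): size=2
3. enqueue(17): size=3
4. dequeue(): size=2
5. dequeue(): size=1
6. enqueue(89): size=2
7. enqueue(18): size=3
8. dequeue(): size=2
9. enqueue(87): size=3
10. enqueue(30): size=4
11. enqueue(81): size=4=cap → OVERFLOW (fail)
12. enqueue(9): size=4=cap → OVERFLOW (fail)
13. enqueue(10): size=4=cap → OVERFLOW (fail)
14. enqueue(16): size=4=cap → OVERFLOW (fail)
15. enqueue(55): size=4=cap → OVERFLOW (fail)

Answer: 11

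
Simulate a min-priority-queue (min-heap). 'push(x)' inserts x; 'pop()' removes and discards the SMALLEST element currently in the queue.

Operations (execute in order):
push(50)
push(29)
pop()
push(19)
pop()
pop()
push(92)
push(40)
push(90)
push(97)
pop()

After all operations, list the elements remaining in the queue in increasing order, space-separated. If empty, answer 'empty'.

Answer: 90 92 97

Derivation:
push(50): heap contents = [50]
push(29): heap contents = [29, 50]
pop() → 29: heap contents = [50]
push(19): heap contents = [19, 50]
pop() → 19: heap contents = [50]
pop() → 50: heap contents = []
push(92): heap contents = [92]
push(40): heap contents = [40, 92]
push(90): heap contents = [40, 90, 92]
push(97): heap contents = [40, 90, 92, 97]
pop() → 40: heap contents = [90, 92, 97]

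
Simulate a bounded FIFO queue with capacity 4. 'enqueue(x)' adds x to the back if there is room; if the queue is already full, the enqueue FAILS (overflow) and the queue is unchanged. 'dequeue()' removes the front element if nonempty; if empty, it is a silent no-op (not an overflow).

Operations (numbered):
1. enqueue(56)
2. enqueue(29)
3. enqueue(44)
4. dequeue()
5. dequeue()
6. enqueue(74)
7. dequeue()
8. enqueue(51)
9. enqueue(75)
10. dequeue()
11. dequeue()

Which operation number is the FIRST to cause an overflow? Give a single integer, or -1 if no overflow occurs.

Answer: -1

Derivation:
1. enqueue(56): size=1
2. enqueue(29): size=2
3. enqueue(44): size=3
4. dequeue(): size=2
5. dequeue(): size=1
6. enqueue(74): size=2
7. dequeue(): size=1
8. enqueue(51): size=2
9. enqueue(75): size=3
10. dequeue(): size=2
11. dequeue(): size=1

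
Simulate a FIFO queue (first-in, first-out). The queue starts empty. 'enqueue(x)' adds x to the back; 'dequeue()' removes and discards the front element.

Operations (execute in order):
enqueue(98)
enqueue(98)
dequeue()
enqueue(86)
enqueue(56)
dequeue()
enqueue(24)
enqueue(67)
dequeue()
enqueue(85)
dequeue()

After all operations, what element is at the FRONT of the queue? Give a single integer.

enqueue(98): queue = [98]
enqueue(98): queue = [98, 98]
dequeue(): queue = [98]
enqueue(86): queue = [98, 86]
enqueue(56): queue = [98, 86, 56]
dequeue(): queue = [86, 56]
enqueue(24): queue = [86, 56, 24]
enqueue(67): queue = [86, 56, 24, 67]
dequeue(): queue = [56, 24, 67]
enqueue(85): queue = [56, 24, 67, 85]
dequeue(): queue = [24, 67, 85]

Answer: 24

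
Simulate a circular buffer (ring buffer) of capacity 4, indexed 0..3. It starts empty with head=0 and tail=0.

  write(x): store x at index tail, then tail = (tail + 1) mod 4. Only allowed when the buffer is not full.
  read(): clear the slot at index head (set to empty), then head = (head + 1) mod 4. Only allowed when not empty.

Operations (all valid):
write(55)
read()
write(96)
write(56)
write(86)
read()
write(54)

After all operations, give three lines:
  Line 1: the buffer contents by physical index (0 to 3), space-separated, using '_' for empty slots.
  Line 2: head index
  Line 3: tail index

Answer: 54 _ 56 86
2
1

Derivation:
write(55): buf=[55 _ _ _], head=0, tail=1, size=1
read(): buf=[_ _ _ _], head=1, tail=1, size=0
write(96): buf=[_ 96 _ _], head=1, tail=2, size=1
write(56): buf=[_ 96 56 _], head=1, tail=3, size=2
write(86): buf=[_ 96 56 86], head=1, tail=0, size=3
read(): buf=[_ _ 56 86], head=2, tail=0, size=2
write(54): buf=[54 _ 56 86], head=2, tail=1, size=3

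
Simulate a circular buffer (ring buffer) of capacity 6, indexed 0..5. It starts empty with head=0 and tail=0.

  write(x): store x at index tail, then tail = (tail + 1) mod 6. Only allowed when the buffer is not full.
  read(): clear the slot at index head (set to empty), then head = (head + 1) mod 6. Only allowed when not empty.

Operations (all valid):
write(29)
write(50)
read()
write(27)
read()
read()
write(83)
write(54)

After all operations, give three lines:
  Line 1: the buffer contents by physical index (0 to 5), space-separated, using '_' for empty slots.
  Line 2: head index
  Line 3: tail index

Answer: _ _ _ 83 54 _
3
5

Derivation:
write(29): buf=[29 _ _ _ _ _], head=0, tail=1, size=1
write(50): buf=[29 50 _ _ _ _], head=0, tail=2, size=2
read(): buf=[_ 50 _ _ _ _], head=1, tail=2, size=1
write(27): buf=[_ 50 27 _ _ _], head=1, tail=3, size=2
read(): buf=[_ _ 27 _ _ _], head=2, tail=3, size=1
read(): buf=[_ _ _ _ _ _], head=3, tail=3, size=0
write(83): buf=[_ _ _ 83 _ _], head=3, tail=4, size=1
write(54): buf=[_ _ _ 83 54 _], head=3, tail=5, size=2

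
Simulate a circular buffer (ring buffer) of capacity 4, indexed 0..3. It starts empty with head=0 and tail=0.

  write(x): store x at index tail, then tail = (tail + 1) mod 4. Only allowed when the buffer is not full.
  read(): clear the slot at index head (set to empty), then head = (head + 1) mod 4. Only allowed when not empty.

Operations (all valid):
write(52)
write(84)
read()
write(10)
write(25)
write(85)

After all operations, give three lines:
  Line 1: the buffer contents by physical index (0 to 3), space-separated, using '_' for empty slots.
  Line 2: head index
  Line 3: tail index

write(52): buf=[52 _ _ _], head=0, tail=1, size=1
write(84): buf=[52 84 _ _], head=0, tail=2, size=2
read(): buf=[_ 84 _ _], head=1, tail=2, size=1
write(10): buf=[_ 84 10 _], head=1, tail=3, size=2
write(25): buf=[_ 84 10 25], head=1, tail=0, size=3
write(85): buf=[85 84 10 25], head=1, tail=1, size=4

Answer: 85 84 10 25
1
1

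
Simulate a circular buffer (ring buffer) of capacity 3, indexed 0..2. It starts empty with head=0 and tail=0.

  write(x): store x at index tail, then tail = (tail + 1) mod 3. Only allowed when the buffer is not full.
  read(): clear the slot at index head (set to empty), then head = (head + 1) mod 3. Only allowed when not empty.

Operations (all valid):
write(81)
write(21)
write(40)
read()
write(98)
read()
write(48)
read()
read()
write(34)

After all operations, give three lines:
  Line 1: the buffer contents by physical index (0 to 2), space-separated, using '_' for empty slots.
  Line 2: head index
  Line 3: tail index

write(81): buf=[81 _ _], head=0, tail=1, size=1
write(21): buf=[81 21 _], head=0, tail=2, size=2
write(40): buf=[81 21 40], head=0, tail=0, size=3
read(): buf=[_ 21 40], head=1, tail=0, size=2
write(98): buf=[98 21 40], head=1, tail=1, size=3
read(): buf=[98 _ 40], head=2, tail=1, size=2
write(48): buf=[98 48 40], head=2, tail=2, size=3
read(): buf=[98 48 _], head=0, tail=2, size=2
read(): buf=[_ 48 _], head=1, tail=2, size=1
write(34): buf=[_ 48 34], head=1, tail=0, size=2

Answer: _ 48 34
1
0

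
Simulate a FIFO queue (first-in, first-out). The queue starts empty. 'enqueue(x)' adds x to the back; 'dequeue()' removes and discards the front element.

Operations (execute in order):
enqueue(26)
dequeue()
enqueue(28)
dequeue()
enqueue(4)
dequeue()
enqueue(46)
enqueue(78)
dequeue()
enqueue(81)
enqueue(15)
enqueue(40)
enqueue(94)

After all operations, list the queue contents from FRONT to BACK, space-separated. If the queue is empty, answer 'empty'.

Answer: 78 81 15 40 94

Derivation:
enqueue(26): [26]
dequeue(): []
enqueue(28): [28]
dequeue(): []
enqueue(4): [4]
dequeue(): []
enqueue(46): [46]
enqueue(78): [46, 78]
dequeue(): [78]
enqueue(81): [78, 81]
enqueue(15): [78, 81, 15]
enqueue(40): [78, 81, 15, 40]
enqueue(94): [78, 81, 15, 40, 94]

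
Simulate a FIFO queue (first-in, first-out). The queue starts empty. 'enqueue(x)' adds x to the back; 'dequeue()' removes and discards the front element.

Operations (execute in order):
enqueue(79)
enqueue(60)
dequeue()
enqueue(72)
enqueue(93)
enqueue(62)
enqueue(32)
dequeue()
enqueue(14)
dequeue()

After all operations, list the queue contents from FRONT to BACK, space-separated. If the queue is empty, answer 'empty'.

enqueue(79): [79]
enqueue(60): [79, 60]
dequeue(): [60]
enqueue(72): [60, 72]
enqueue(93): [60, 72, 93]
enqueue(62): [60, 72, 93, 62]
enqueue(32): [60, 72, 93, 62, 32]
dequeue(): [72, 93, 62, 32]
enqueue(14): [72, 93, 62, 32, 14]
dequeue(): [93, 62, 32, 14]

Answer: 93 62 32 14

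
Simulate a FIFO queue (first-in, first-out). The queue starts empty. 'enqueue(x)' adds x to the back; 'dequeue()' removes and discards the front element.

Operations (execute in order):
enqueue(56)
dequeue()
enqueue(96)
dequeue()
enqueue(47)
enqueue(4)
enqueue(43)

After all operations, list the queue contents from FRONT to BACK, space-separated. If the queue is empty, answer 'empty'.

enqueue(56): [56]
dequeue(): []
enqueue(96): [96]
dequeue(): []
enqueue(47): [47]
enqueue(4): [47, 4]
enqueue(43): [47, 4, 43]

Answer: 47 4 43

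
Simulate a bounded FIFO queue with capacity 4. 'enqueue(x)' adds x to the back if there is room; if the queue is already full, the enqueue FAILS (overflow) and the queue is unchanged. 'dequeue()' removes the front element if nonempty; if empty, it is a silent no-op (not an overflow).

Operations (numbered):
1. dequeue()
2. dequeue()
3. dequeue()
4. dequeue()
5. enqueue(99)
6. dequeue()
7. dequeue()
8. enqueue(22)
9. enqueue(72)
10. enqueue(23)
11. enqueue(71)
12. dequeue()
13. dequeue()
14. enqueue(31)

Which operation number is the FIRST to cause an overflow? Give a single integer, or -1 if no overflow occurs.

1. dequeue(): empty, no-op, size=0
2. dequeue(): empty, no-op, size=0
3. dequeue(): empty, no-op, size=0
4. dequeue(): empty, no-op, size=0
5. enqueue(99): size=1
6. dequeue(): size=0
7. dequeue(): empty, no-op, size=0
8. enqueue(22): size=1
9. enqueue(72): size=2
10. enqueue(23): size=3
11. enqueue(71): size=4
12. dequeue(): size=3
13. dequeue(): size=2
14. enqueue(31): size=3

Answer: -1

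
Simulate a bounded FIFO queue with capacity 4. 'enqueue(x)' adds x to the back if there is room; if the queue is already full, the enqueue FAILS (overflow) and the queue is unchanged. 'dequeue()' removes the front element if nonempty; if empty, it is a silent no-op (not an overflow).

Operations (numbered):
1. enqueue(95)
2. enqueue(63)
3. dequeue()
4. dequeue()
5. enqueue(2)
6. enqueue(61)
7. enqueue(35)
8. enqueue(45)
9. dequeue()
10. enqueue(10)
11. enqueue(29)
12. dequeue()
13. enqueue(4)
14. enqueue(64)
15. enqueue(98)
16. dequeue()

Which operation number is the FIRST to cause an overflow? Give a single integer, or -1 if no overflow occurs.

1. enqueue(95): size=1
2. enqueue(63): size=2
3. dequeue(): size=1
4. dequeue(): size=0
5. enqueue(2): size=1
6. enqueue(61): size=2
7. enqueue(35): size=3
8. enqueue(45): size=4
9. dequeue(): size=3
10. enqueue(10): size=4
11. enqueue(29): size=4=cap → OVERFLOW (fail)
12. dequeue(): size=3
13. enqueue(4): size=4
14. enqueue(64): size=4=cap → OVERFLOW (fail)
15. enqueue(98): size=4=cap → OVERFLOW (fail)
16. dequeue(): size=3

Answer: 11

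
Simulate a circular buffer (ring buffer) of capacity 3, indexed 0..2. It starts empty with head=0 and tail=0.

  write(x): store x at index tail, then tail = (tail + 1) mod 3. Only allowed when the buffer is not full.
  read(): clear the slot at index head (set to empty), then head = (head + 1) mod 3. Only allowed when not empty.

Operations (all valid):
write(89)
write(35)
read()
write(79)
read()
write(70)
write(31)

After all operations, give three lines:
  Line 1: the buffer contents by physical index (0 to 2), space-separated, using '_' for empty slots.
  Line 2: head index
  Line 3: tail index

Answer: 70 31 79
2
2

Derivation:
write(89): buf=[89 _ _], head=0, tail=1, size=1
write(35): buf=[89 35 _], head=0, tail=2, size=2
read(): buf=[_ 35 _], head=1, tail=2, size=1
write(79): buf=[_ 35 79], head=1, tail=0, size=2
read(): buf=[_ _ 79], head=2, tail=0, size=1
write(70): buf=[70 _ 79], head=2, tail=1, size=2
write(31): buf=[70 31 79], head=2, tail=2, size=3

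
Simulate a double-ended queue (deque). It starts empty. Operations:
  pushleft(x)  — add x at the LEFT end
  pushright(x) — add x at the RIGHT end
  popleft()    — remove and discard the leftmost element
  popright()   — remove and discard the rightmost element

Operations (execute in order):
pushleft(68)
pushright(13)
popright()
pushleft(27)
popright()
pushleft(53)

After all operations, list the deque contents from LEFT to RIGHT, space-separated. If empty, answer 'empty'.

pushleft(68): [68]
pushright(13): [68, 13]
popright(): [68]
pushleft(27): [27, 68]
popright(): [27]
pushleft(53): [53, 27]

Answer: 53 27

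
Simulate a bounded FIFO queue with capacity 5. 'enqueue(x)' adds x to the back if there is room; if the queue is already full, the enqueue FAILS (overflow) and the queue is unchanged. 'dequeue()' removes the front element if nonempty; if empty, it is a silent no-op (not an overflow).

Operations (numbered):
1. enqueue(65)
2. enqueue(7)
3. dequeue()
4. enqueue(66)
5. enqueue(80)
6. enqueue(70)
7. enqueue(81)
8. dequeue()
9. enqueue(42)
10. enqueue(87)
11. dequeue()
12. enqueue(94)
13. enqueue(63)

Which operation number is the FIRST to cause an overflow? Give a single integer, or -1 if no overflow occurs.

Answer: 10

Derivation:
1. enqueue(65): size=1
2. enqueue(7): size=2
3. dequeue(): size=1
4. enqueue(66): size=2
5. enqueue(80): size=3
6. enqueue(70): size=4
7. enqueue(81): size=5
8. dequeue(): size=4
9. enqueue(42): size=5
10. enqueue(87): size=5=cap → OVERFLOW (fail)
11. dequeue(): size=4
12. enqueue(94): size=5
13. enqueue(63): size=5=cap → OVERFLOW (fail)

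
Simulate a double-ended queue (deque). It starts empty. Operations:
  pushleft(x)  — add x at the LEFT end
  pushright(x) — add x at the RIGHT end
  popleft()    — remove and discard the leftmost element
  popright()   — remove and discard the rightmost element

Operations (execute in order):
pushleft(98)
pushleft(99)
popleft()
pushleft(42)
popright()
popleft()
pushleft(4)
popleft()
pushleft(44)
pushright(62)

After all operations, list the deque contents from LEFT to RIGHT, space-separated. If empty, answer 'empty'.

pushleft(98): [98]
pushleft(99): [99, 98]
popleft(): [98]
pushleft(42): [42, 98]
popright(): [42]
popleft(): []
pushleft(4): [4]
popleft(): []
pushleft(44): [44]
pushright(62): [44, 62]

Answer: 44 62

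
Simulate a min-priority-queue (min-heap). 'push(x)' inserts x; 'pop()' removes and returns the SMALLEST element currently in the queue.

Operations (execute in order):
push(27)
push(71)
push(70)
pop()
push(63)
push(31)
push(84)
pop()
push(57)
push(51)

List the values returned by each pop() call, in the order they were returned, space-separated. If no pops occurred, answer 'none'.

push(27): heap contents = [27]
push(71): heap contents = [27, 71]
push(70): heap contents = [27, 70, 71]
pop() → 27: heap contents = [70, 71]
push(63): heap contents = [63, 70, 71]
push(31): heap contents = [31, 63, 70, 71]
push(84): heap contents = [31, 63, 70, 71, 84]
pop() → 31: heap contents = [63, 70, 71, 84]
push(57): heap contents = [57, 63, 70, 71, 84]
push(51): heap contents = [51, 57, 63, 70, 71, 84]

Answer: 27 31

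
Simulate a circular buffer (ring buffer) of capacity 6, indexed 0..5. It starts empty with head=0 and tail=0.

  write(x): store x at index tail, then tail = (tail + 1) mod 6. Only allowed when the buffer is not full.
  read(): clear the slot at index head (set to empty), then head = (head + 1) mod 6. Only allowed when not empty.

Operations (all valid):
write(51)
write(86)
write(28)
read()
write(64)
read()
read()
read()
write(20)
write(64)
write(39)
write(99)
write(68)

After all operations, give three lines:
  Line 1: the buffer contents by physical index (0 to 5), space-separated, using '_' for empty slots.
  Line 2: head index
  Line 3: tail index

write(51): buf=[51 _ _ _ _ _], head=0, tail=1, size=1
write(86): buf=[51 86 _ _ _ _], head=0, tail=2, size=2
write(28): buf=[51 86 28 _ _ _], head=0, tail=3, size=3
read(): buf=[_ 86 28 _ _ _], head=1, tail=3, size=2
write(64): buf=[_ 86 28 64 _ _], head=1, tail=4, size=3
read(): buf=[_ _ 28 64 _ _], head=2, tail=4, size=2
read(): buf=[_ _ _ 64 _ _], head=3, tail=4, size=1
read(): buf=[_ _ _ _ _ _], head=4, tail=4, size=0
write(20): buf=[_ _ _ _ 20 _], head=4, tail=5, size=1
write(64): buf=[_ _ _ _ 20 64], head=4, tail=0, size=2
write(39): buf=[39 _ _ _ 20 64], head=4, tail=1, size=3
write(99): buf=[39 99 _ _ 20 64], head=4, tail=2, size=4
write(68): buf=[39 99 68 _ 20 64], head=4, tail=3, size=5

Answer: 39 99 68 _ 20 64
4
3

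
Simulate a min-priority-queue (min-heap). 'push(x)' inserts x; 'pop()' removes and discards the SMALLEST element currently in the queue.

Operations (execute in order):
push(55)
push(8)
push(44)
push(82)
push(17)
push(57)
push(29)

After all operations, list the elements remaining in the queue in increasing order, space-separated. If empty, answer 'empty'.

Answer: 8 17 29 44 55 57 82

Derivation:
push(55): heap contents = [55]
push(8): heap contents = [8, 55]
push(44): heap contents = [8, 44, 55]
push(82): heap contents = [8, 44, 55, 82]
push(17): heap contents = [8, 17, 44, 55, 82]
push(57): heap contents = [8, 17, 44, 55, 57, 82]
push(29): heap contents = [8, 17, 29, 44, 55, 57, 82]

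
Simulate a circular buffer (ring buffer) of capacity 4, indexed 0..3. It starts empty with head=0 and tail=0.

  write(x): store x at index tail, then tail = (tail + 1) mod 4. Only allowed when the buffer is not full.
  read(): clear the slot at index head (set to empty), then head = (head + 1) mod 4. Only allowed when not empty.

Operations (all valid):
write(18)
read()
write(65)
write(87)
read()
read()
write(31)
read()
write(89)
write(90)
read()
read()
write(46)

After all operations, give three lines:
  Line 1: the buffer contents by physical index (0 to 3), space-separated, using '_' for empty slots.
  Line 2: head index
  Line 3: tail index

Answer: _ _ 46 _
2
3

Derivation:
write(18): buf=[18 _ _ _], head=0, tail=1, size=1
read(): buf=[_ _ _ _], head=1, tail=1, size=0
write(65): buf=[_ 65 _ _], head=1, tail=2, size=1
write(87): buf=[_ 65 87 _], head=1, tail=3, size=2
read(): buf=[_ _ 87 _], head=2, tail=3, size=1
read(): buf=[_ _ _ _], head=3, tail=3, size=0
write(31): buf=[_ _ _ 31], head=3, tail=0, size=1
read(): buf=[_ _ _ _], head=0, tail=0, size=0
write(89): buf=[89 _ _ _], head=0, tail=1, size=1
write(90): buf=[89 90 _ _], head=0, tail=2, size=2
read(): buf=[_ 90 _ _], head=1, tail=2, size=1
read(): buf=[_ _ _ _], head=2, tail=2, size=0
write(46): buf=[_ _ 46 _], head=2, tail=3, size=1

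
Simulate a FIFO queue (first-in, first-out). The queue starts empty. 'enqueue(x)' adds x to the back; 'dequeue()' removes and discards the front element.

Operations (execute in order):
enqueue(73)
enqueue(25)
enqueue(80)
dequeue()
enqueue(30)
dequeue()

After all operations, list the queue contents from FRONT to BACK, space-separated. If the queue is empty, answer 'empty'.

enqueue(73): [73]
enqueue(25): [73, 25]
enqueue(80): [73, 25, 80]
dequeue(): [25, 80]
enqueue(30): [25, 80, 30]
dequeue(): [80, 30]

Answer: 80 30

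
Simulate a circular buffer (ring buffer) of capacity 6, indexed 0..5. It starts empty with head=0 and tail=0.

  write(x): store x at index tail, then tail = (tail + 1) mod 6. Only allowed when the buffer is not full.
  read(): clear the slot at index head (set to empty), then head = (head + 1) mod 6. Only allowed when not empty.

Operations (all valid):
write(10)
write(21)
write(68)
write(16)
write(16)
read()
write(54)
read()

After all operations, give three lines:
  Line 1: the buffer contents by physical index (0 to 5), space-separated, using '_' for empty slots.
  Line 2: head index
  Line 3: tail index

Answer: _ _ 68 16 16 54
2
0

Derivation:
write(10): buf=[10 _ _ _ _ _], head=0, tail=1, size=1
write(21): buf=[10 21 _ _ _ _], head=0, tail=2, size=2
write(68): buf=[10 21 68 _ _ _], head=0, tail=3, size=3
write(16): buf=[10 21 68 16 _ _], head=0, tail=4, size=4
write(16): buf=[10 21 68 16 16 _], head=0, tail=5, size=5
read(): buf=[_ 21 68 16 16 _], head=1, tail=5, size=4
write(54): buf=[_ 21 68 16 16 54], head=1, tail=0, size=5
read(): buf=[_ _ 68 16 16 54], head=2, tail=0, size=4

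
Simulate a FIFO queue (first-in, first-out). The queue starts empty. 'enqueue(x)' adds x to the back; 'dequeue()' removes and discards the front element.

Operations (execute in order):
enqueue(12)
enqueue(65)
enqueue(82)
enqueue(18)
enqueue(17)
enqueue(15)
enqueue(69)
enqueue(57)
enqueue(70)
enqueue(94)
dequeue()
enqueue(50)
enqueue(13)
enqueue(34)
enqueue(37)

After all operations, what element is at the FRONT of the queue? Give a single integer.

Answer: 65

Derivation:
enqueue(12): queue = [12]
enqueue(65): queue = [12, 65]
enqueue(82): queue = [12, 65, 82]
enqueue(18): queue = [12, 65, 82, 18]
enqueue(17): queue = [12, 65, 82, 18, 17]
enqueue(15): queue = [12, 65, 82, 18, 17, 15]
enqueue(69): queue = [12, 65, 82, 18, 17, 15, 69]
enqueue(57): queue = [12, 65, 82, 18, 17, 15, 69, 57]
enqueue(70): queue = [12, 65, 82, 18, 17, 15, 69, 57, 70]
enqueue(94): queue = [12, 65, 82, 18, 17, 15, 69, 57, 70, 94]
dequeue(): queue = [65, 82, 18, 17, 15, 69, 57, 70, 94]
enqueue(50): queue = [65, 82, 18, 17, 15, 69, 57, 70, 94, 50]
enqueue(13): queue = [65, 82, 18, 17, 15, 69, 57, 70, 94, 50, 13]
enqueue(34): queue = [65, 82, 18, 17, 15, 69, 57, 70, 94, 50, 13, 34]
enqueue(37): queue = [65, 82, 18, 17, 15, 69, 57, 70, 94, 50, 13, 34, 37]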